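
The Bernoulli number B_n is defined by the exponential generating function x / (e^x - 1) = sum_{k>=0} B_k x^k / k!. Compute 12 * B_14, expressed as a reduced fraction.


Bernoulli numbers can also be computed recursively via B_0 = 1 and sum_{j=0}^{m} C(m+1, j) B_j = 0 for m >= 1. Odd-index Bernoulli numbers vanish for k >= 3.
Computing B_14 = 7/6, so 12 * B_14 = 12 * 7/6 = 14.

14


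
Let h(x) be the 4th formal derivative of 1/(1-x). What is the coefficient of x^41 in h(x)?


Differentiating 4 times: d^4/dx^4 [1/(1-x)] = 4!/(1-x)^5.
The expansion 1/(1-x)^5 = sum_{k>=0} C(k+4, 4) x^k, so the coefficient of x^n in 4!/(1-x)^5 is 4! * C(n+4, 4).
For n = 41: 24 * C(45, 4) = 24 * 148995 = 3575880

3575880


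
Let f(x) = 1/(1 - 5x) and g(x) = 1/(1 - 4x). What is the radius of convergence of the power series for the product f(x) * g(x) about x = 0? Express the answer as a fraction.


The radius of 1/(1 - 5x) is 1/5 (nearest singularity at x = 1/5), and the radius of 1/(1 - 4x) is 1/4.
The product f(x)*g(x) = 1/((1 - 5x)(1 - 4x)) has singularities at both 1/5 and 1/4, so its radius of convergence is the distance to the nearest one:
min(1/5, 1/4) = 1/5.

1/5


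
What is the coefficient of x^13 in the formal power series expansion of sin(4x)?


The Maclaurin series is sin(t) = sum_{k>=0} (-1)^k t^(2k+1) / (2k+1)!, so substituting t = 4x, only odd powers of x are nonzero, with coefficient of x^(2k+1) equal to (-1)^k 4^(2k+1) / (2k+1)!.
Write 13 = 2*6 + 1, giving the coefficient (-1)^6 * 4^13 / 13! = 67108864/6227020800 = 65536/6081075.

65536/6081075


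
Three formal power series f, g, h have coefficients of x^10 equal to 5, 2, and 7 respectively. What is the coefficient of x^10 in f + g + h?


Series addition is componentwise:
5 + 2 + 7
= 14

14


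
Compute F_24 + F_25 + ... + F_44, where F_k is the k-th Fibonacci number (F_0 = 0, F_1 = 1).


Use the identity sum_{k=0}^{N} F_k = F_{N+2} - 1 (which follows from F_{k+2} - F_{k+1} = F_k). Then
sum_{k=24}^{44} F_k = (F_{46} - 1) - (F_{25} - 1) = F_{46} - F_{25}.
Computing: F_{46} = 1836311903, F_{25} = 75025, so
Sum = 1836311903 - 75025 = 1836236878.

1836236878


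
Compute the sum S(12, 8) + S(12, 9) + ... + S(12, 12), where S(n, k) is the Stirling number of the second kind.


By definition, S(n, k) counts partitions of an n-set into exactly k nonempty blocks.
Computing row n = 12 for k = 8..12:
S(12, k): 159027, 22275, 1705, 66, 1
Sum = 183074.

183074


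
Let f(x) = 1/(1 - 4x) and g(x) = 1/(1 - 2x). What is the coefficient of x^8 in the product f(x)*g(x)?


The coefficient of x^n in f*g is the Cauchy product: sum_{k=0}^{n} a^k * b^(n-k).
With a=4, b=2, n=8:
sum_{k=0}^{8} 4^k * 2^(8-k)
= 130816

130816


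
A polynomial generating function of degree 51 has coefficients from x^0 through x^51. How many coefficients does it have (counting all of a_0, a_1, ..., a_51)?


A polynomial of degree 51 takes the form a_0 + a_1 x + ... + a_51 x^51.
The number of coefficients is 51 + 1 = 52.

52


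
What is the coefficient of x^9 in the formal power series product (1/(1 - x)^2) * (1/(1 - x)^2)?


Combine the factors: (1/(1 - x)^2) * (1/(1 - x)^2) = 1/(1 - x)^4.
Then use 1/(1 - x)^r = sum_{k>=0} C(k + r - 1, r - 1) x^k with r = 4 and k = 9:
C(12, 3) = 220.

220


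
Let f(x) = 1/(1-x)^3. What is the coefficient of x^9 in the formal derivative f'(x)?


Differentiate: d/dx [ 1/(1-x)^r ] = r / (1-x)^(r+1).
Here r = 3, so f'(x) = 3 / (1-x)^4.
The expansion of 1/(1-x)^(r+1) has coefficient of x^n equal to C(n+r, r).
So the coefficient of x^9 in f'(x) is
3 * C(12, 3) = 3 * 220 = 660

660


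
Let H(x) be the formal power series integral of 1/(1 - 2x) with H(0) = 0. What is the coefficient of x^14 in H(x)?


1/(1 - 2x) = sum_{k>=0} 2^k x^k. Integrating termwise with H(0) = 0:
H(x) = sum_{k>=0} 2^k x^(k+1) / (k+1) = sum_{m>=1} 2^(m-1) x^m / m.
For m = 14: 2^13/14 = 8192/14 = 4096/7.

4096/7


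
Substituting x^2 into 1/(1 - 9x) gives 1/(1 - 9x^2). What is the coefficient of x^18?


The coefficient of x^(2m) in 1/(1 - 9x^2) is 9^m.
With n = 18 = 2*9, the coefficient is 9^9 = 387420489.

387420489


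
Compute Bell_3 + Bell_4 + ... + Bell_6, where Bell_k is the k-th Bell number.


Recall Bell_k counts set partitions of a k-set (with Bell_0 = 1 by convention).
Bell_3 through Bell_6: 5, 15, 52, 203
Sum = 5 + 15 + 52 + 203 = 275.

275


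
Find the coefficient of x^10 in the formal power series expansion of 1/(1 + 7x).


Write 1/(1 + c x) = 1/(1 - (-c) x) and apply the geometric-series identity
1/(1 - y) = sum_{k>=0} y^k to get 1/(1 + c x) = sum_{k>=0} (-c)^k x^k.
So the coefficient of x^k is (-c)^k = (-1)^k * c^k.
Here c = 7 and k = 10:
(-7)^10 = 1 * 282475249 = 282475249

282475249


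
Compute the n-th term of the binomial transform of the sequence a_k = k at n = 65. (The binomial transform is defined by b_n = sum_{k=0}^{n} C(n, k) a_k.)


With a_k = k, b_n = sum_{k=0}^{n} C(n, k) k. Using k * C(n, k) = n * C(n-1, k-1) gives b_n = n * sum_{k>=1} C(n-1, k-1) = n * 2^(n-1).
For n = 65: 65 * 2^64 = 65 * 18446744073709551616 = 1199038364791120855040.

1199038364791120855040


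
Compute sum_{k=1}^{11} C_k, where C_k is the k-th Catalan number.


C_1 through C_11: 1, 2, 5, 14, 42, 132, 429, 1430, 4862, 16796, 58786
Sum = 1 + 2 + 5 + 14 + 42 + 132 + 429 + 1430 + 4862 + 16796 + 58786
= 82499

82499


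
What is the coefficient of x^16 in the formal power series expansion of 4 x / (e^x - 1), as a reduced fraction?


The exponential generating function for Bernoulli numbers is
x / (e^x - 1) = sum_{k>=0} B_k x^k / k!.
So the coefficient of x^16 in 4 x / (e^x - 1) is 4 B_16 / 16!.
Computing: B_16 = -3617/510, 16! = 20922789888000, giving
4 * -3617/510 / 20922789888000 = -3617/2667655710720000.

-3617/2667655710720000


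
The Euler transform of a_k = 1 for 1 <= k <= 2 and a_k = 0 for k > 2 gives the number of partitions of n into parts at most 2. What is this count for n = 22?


Partitions of 22 into parts at most 2:
Using generating function (1-x)^(-1)(1-x^2)^(-1),
the coefficient of x^22 = 12

12


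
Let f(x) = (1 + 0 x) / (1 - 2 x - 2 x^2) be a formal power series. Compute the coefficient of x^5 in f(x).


Write f(x) = sum_{k>=0} a_k x^k. Multiplying both sides by 1 - 2 x - 2 x^2 gives
(1 - 2 x - 2 x^2) sum_{k>=0} a_k x^k = 1 + 0 x.
Matching coefficients:
 x^0: a_0 = 1
 x^1: a_1 - 2 a_0 = 0  =>  a_1 = 2*1 + 0 = 2
 x^k (k >= 2): a_k = 2 a_{k-1} + 2 a_{k-2}.
Iterating: a_2 = 6, a_3 = 16, a_4 = 44, a_5 = 120.
So the coefficient of x^5 is 120.

120


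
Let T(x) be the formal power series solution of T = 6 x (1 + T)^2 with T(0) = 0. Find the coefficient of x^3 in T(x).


Apply the Lagrange inversion formula: if T = 6 x * phi(T) with phi(t) = (1 + t)^2, then [x^n] T = 6^n * (1/n) [t^(n-1)] phi(t)^n = 6^n * (1/n) [t^(n-1)] (1 + t)^(2n) = 6^n * (1/n) C(2n, n-1).
Using the identity C(2n, n-1) = C(2n, n) * n / (n+1), the unscaled factor equals C(2n, n) / (n+1) = C_n, the n-th Catalan number.
For n = 3: C_3 = C(6, 3) / 4 = 20/4 = 5.
With the 6^3 = 216 factor, the coefficient is 216 * 5 = 1080.

1080


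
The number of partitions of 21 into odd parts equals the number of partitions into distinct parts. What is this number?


Computing partitions of 21 into odd parts (1, 3, 5, ...):
Using the generating function prod_{k>=0} 1/(1-x^(2k+1)),
the count is 76

76


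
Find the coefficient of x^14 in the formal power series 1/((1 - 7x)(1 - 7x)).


By partial fractions or Cauchy convolution:
The coefficient equals sum_{k=0}^{14} 7^k * 7^(14-k).
= 10173346092735

10173346092735


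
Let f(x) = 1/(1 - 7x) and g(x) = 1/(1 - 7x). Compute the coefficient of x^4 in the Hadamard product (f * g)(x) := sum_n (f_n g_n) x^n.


f has coefficients f_k = 7^k and g has coefficients g_k = 7^k, so the Hadamard product has coefficient (f*g)_k = 7^k * 7^k = 49^k.
For k = 4: 49^4 = 5764801.

5764801


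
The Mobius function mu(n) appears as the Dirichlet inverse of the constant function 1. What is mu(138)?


138 = 2 * 3 * 23 (all distinct primes).
mu(138) = (-1)^3 = -1

-1


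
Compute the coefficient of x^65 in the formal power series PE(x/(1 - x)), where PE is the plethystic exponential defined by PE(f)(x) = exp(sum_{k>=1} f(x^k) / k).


For f(x) = x/(1 - x) we have
sum_{k>=1} f(x^k) / k = sum_{k>=1} (1/k) * x^k / (1 - x^k) = sum_{k, m >= 1} x^(k m) / k,
which after exponentiating simplifies to
PE(x/(1 - x)) = prod_{k>=1} 1 / (1 - x^k).
This is the generating function for the partition function p(n), so the coefficient of x^65 is p(65).
Computing p(65) by dynamic programming over parts 1, 2, ..., 65: p(65) = 2012558.

2012558


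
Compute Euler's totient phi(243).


phi(n) counts integers in [1, n] coprime to n. Using the multiplicative formula phi(n) = n * prod_{p | n} (1 - 1/p):
243 = 3^5, so
phi(243) = 243 * (1 - 1/3) = 162.

162


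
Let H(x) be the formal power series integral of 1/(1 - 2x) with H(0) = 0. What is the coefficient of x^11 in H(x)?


1/(1 - 2x) = sum_{k>=0} 2^k x^k. Integrating termwise with H(0) = 0:
H(x) = sum_{k>=0} 2^k x^(k+1) / (k+1) = sum_{m>=1} 2^(m-1) x^m / m.
For m = 11: 2^10/11 = 1024/11 = 1024/11.

1024/11


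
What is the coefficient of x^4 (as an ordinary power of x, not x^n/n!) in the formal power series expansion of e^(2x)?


The exponential series is e^y = sum_{k>=0} y^k / k!. Substituting y = 2x gives
e^(2x) = sum_{k>=0} 2^k x^k / k!.
So the coefficient of x^n is a^n/n! with a = 2, n = 4:
2^4 / 4! = 16/24 = 2/3

2/3


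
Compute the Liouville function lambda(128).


The Liouville function is lambda(k) = (-1)^Omega(k), where Omega(k) counts the prime factors of k with multiplicity.
Factoring: 128 = 2 * 2 * 2 * 2 * 2 * 2 * 2, so Omega(128) = 7.
lambda(128) = (-1)^7 = -1.

-1


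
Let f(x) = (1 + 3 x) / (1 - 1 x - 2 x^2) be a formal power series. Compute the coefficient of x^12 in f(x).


Write f(x) = sum_{k>=0} a_k x^k. Multiplying both sides by 1 - 1 x - 2 x^2 gives
(1 - 1 x - 2 x^2) sum_{k>=0} a_k x^k = 1 + 3 x.
Matching coefficients:
 x^0: a_0 = 1
 x^1: a_1 - 1 a_0 = 3  =>  a_1 = 1*1 + 3 = 4
 x^k (k >= 2): a_k = 1 a_{k-1} + 2 a_{k-2}.
Iterating: a_2 = 6, a_3 = 14, a_4 = 26, a_5 = 54, a_6 = 106, a_7 = 214, a_8 = 426, a_9 = 854, a_10 = 1706, a_11 = 3414, a_12 = 6826.
So the coefficient of x^12 is 6826.

6826


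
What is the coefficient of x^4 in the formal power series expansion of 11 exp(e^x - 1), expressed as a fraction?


exp(e^x - 1) is the exponential generating function for the Bell numbers Bell_k: exp(e^x - 1) = sum_{k>=0} Bell_k x^k / k!.
So the coefficient of x^4 in 11 exp(e^x - 1) is 11 Bell_4 / 4!.
Computing: Bell_4 = 15 and 4! = 24, giving
11 * 15/24 = 55/8.

55/8


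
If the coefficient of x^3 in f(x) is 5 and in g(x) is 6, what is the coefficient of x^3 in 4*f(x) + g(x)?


Scalar multiplication scales coefficients: 4 * 5 = 20.
Then add the g coefficient: 20 + 6
= 26

26


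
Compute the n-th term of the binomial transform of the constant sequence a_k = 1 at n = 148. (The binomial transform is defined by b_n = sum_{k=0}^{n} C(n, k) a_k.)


With a_k = 1 for all k, b_n = sum_{k=0}^{n} C(n, k) = 2^n by the binomial theorem.
For n = 148: 2^148 = 356811923176489970264571492362373784095686656.

356811923176489970264571492362373784095686656


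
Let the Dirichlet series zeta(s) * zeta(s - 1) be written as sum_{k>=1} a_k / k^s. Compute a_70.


Convolution gives a_k = sum_{d | k} d * 1 = sum_{d | k} d = sigma(k), the sum of positive divisors of k.
For k = 70, the divisors are 1, 2, 5, 7, 10, 14, 35, 70, so
sigma(70) = 1 + 2 + 5 + 7 + 10 + 14 + 35 + 70 = 144.

144


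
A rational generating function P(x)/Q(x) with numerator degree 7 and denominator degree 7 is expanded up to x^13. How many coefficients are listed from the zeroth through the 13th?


Expanding up to x^13 gives the coefficients for x^0, x^1, ..., x^13.
That is 13 + 1 = 14 coefficients in total.

14


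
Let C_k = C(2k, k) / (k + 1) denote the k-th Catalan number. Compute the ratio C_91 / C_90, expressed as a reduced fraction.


Using C_k = (2k)! / (k! (k+1)!), the ratio C_{k+1}/C_k simplifies to
C_{k+1}/C_k = [(2k+2)! / ((k+1)! (k+2)!)] * [k! (k+1)! / (2k)!]
 = (2k+2)(2k+1) / ((k+1)(k+2)) = 2(2k+1) / (k+2).
For k = 90: 2(2*90 + 1) / (90 + 2) = 362/92 = 181/46.

181/46


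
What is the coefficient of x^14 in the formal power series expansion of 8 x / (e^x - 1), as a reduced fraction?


The exponential generating function for Bernoulli numbers is
x / (e^x - 1) = sum_{k>=0} B_k x^k / k!.
So the coefficient of x^14 in 8 x / (e^x - 1) is 8 B_14 / 14!.
Computing: B_14 = 7/6, 14! = 87178291200, giving
8 * 7/6 / 87178291200 = 1/9340531200.

1/9340531200


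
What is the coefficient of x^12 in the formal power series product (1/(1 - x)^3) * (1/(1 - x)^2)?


Combine the factors: (1/(1 - x)^3) * (1/(1 - x)^2) = 1/(1 - x)^5.
Then use 1/(1 - x)^r = sum_{k>=0} C(k + r - 1, r - 1) x^k with r = 5 and k = 12:
C(16, 4) = 1820.

1820


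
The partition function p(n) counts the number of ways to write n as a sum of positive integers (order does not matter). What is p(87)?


Using the generating function prod_{k>=1} 1/(1-x^k), we compute p(87).
By dynamic programming over parts 1 through 87:
p(87) = 38887673

38887673


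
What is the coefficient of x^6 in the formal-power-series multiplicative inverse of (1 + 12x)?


The inverse is 1/(1 + 12x). Apply the geometric identity 1/(1 - y) = sum_{k>=0} y^k with y = -12x:
1/(1 + 12x) = sum_{k>=0} (-12)^k x^k.
So the coefficient of x^6 is (-12)^6 = 2985984.

2985984


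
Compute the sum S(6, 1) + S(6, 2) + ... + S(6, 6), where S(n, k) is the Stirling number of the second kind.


By definition, S(n, k) counts partitions of an n-set into exactly k nonempty blocks.
Computing row n = 6 for k = 1..6:
S(6, k): 1, 31, 90, 65, 15, 1
Sum = 203. (This equals Bell_6 since the sum runs over all k.)

203


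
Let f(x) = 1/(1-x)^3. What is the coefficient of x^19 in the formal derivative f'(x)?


Differentiate: d/dx [ 1/(1-x)^r ] = r / (1-x)^(r+1).
Here r = 3, so f'(x) = 3 / (1-x)^4.
The expansion of 1/(1-x)^(r+1) has coefficient of x^n equal to C(n+r, r).
So the coefficient of x^19 in f'(x) is
3 * C(22, 3) = 3 * 1540 = 4620

4620


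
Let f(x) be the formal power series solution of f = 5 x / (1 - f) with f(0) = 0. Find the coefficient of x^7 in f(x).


Apply Lagrange inversion: f = 5 x * phi(f) with phi(t) = 1/(1 - t), so
[x^n] f = 5^n * (1/n) [t^(n-1)] phi(t)^n = 5^n * (1/n) [t^(n-1)] (1 - t)^(-n) = 5^n * (1/n) C(2n - 2, n - 1) = 5^n * C_{n-1}.
For n = 7: C_6 = C(12, 6) / 7 = 924/7 = 132.
With the 5^7 = 78125 factor, the coefficient is 78125 * 132 = 10312500.

10312500


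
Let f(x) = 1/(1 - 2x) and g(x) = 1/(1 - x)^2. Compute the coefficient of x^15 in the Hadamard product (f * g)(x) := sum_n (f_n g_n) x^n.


f has coefficients f_k = 2^k. For g = 1/(1 - x)^2 the coefficient is g_k = C(k + 1, 1) = k + 1. The Hadamard coefficient is (f * g)_k = 2^k * (k + 1).
For k = 15: 2^15 * 16 = 32768 * 16 = 524288.

524288


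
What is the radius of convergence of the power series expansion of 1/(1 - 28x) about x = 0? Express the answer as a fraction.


Expanding 1/(1 - 28x) = sum_{k>=0} 28^k x^k, the series converges when |28x| < 1, i.e., |x| < 1/28.
So the radius of convergence is 1/28 = 1/28.

1/28


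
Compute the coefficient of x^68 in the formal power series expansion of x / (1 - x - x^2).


Let f(x) = sum_{k>=0} a_k x^k. Multiplying f(x) * (1 - x - x^2) = x and matching coefficients gives a_0 = 0, a_1 = 1, and a_k = a_{k-1} + a_{k-2} for k >= 2. These are the Fibonacci numbers F_k.
Iterating from F_0 = 0, F_1 = 1:
F_0=0, F_1=1, F_2=1, F_3=2, F_4=3, F_5=5, F_6=8, F_7=13, F_8=21, F_9=34, ...
F_68 = 72723460248141.

72723460248141


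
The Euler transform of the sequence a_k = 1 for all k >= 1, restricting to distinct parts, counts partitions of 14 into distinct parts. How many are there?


Partitions of 14 into distinct parts can be computed via generating function.
Product (1+x)(1+x^2)(1+x^3)...
The coefficient of x^14 = 22

22


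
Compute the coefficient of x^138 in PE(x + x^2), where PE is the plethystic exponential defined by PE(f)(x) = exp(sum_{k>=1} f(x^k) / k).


With f(x) = x + x^2, the exponent is sum_{k>=1} (x^k + x^(2k)) / k = -ln(1 - x) - ln(1 - x^2). Exponentiating:
PE(x + x^2) = 1 / ((1 - x)(1 - x^2)).
This is the generating function for partitions of n into parts of size 1 or 2. The number of 2's can be any j in 0..69, and the rest are 1's, so
[x^138] = floor(138/2) + 1 = 70.

70


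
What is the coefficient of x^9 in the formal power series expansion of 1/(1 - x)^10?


The negative binomial / multiset identity is
1/(1 - x)^r = sum_{k>=0} C(k + r - 1, r - 1) x^k.
Here r = 10 and k = 9, so the coefficient is
C(9 + 9, 9) = C(18, 9)
= 48620

48620


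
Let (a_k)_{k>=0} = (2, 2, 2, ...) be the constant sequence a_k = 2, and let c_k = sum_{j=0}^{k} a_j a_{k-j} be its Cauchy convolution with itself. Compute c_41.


Since a_j = 2 for all j >= 0, the convolution sum becomes
c_k = sum_{j=0}^{k} 2 * 2 = 4 * (k + 1).
Equivalently, the generating function of (a_k) is 2/(1 - x) and its square is 4/(1 - x)^2 = sum_{k>=0} 4(k + 1) x^k.
For k = 41: 4 * 42 = 168.

168


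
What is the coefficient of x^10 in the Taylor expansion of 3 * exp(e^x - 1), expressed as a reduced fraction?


exp(e^x - 1) = sum_{k>=0} Bell_k x^k / k!, where Bell_k is the k-th Bell number.
So the coefficient of x^10 is 3 * Bell_10 / 10!.
Computing: Bell_10 = 115975 and 10! = 3628800, giving
3 * 115975/3628800 = 4639/48384.

4639/48384


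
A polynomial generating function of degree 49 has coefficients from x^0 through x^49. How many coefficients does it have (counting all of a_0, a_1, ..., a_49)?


A polynomial of degree 49 takes the form a_0 + a_1 x + ... + a_49 x^49.
The number of coefficients is 49 + 1 = 50.

50


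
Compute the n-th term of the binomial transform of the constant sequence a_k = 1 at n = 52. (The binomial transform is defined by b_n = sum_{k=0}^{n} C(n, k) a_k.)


With a_k = 1 for all k, b_n = sum_{k=0}^{n} C(n, k) = 2^n by the binomial theorem.
For n = 52: 2^52 = 4503599627370496.

4503599627370496


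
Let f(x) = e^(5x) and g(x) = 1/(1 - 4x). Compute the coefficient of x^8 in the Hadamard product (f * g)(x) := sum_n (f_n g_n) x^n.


Expanding: f_k = 5^k/k! (from e^(5x)) and g_k = 4^k (from 1/(1 - 4x)). So the Hadamard coefficient (f * g)_k = 5^k 4^k / k! = (20)^k / k!.
For k = 8: 20^8/8! = 25600000000/40320 = 40000000/63.

40000000/63


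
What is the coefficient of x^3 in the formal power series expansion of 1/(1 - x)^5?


The expansion 1/(1 - x)^r = sum_{k>=0} C(k + r - 1, r - 1) x^k follows from the multiset / negative-binomial theorem (or from repeated differentiation of the geometric series).
For r = 5 and k = 3:
C(7, 4) = 5040 / (24 * 6) = 35.

35


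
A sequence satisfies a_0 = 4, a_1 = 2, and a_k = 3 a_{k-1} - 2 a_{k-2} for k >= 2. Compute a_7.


The characteristic equation is t^2 - 3 t + 2 = 0, with roots r_1 = 2 and r_2 = 1 (so c_1 = r_1 + r_2, c_2 = -r_1 r_2 as required).
One can use the closed form a_n = A r_1^n + B r_2^n, but direct iteration is more reliable:
a_0 = 4, a_1 = 2, a_2 = -2, a_3 = -10, a_4 = -26, a_5 = -58, a_6 = -122, a_7 = -250.
So a_7 = -250.

-250


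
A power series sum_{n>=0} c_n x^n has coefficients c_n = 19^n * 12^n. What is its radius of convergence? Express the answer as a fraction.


By the root test (Cauchy-Hadamard), the radius is R = 1 / limsup_n |c_n|^(1/n).
Here |c_n|^(1/n) = (19^n * 12^n)^(1/n) = 19 * 12 = 228 for all n.
So R = 1/228 = 1/228.

1/228


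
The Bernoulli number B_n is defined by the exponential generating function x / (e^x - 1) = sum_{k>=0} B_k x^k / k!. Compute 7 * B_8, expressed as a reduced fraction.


Bernoulli numbers can also be computed recursively via B_0 = 1 and sum_{j=0}^{m} C(m+1, j) B_j = 0 for m >= 1. Odd-index Bernoulli numbers vanish for k >= 3.
Computing B_8 = -1/30, so 7 * B_8 = 7 * -1/30 = -7/30.

-7/30


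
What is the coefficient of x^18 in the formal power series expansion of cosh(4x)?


The Maclaurin series is cosh(t) = sum_{m>=0} t^(2m) / (2m)!, so substituting t = 4x, only even powers of x are nonzero, with coefficient of x^(2m) equal to 4^(2m) / (2m)!.
For x^18 the coefficient is 4^18/18! = 68719476736/6402373705728000 = 1048576/97692469875.

1048576/97692469875


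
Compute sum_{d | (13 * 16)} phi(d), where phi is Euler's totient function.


First, 13 * 16 = 208. One classical identity is sum_{d | n} phi(d) = n (each k in [1, n] has a unique gcd with n, and among the k's with gcd(k, n) = n/d there are phi(d) of them). So the sum equals 208. We also verify directly:
Divisors of 208: 1, 2, 4, 8, 13, 16, 26, 52, 104, 208.
phi values: 1, 1, 2, 4, 12, 8, 12, 24, 48, 96.
Sum = 208.

208


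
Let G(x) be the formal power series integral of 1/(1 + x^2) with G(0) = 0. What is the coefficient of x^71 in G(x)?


1/(1 + x^2) = sum_{j>=0} (-1)^j x^(2j). Integrating termwise with G(0) = 0:
G(x) = sum_{j>=0} (-1)^j x^(2j+1) / (2j+1) = arctan(x).
Only odd powers are nonzero. For x^71 write 71 = 2*35 + 1, giving
(-1)^35 / 71 = -1/71 = -1/71.

-1/71


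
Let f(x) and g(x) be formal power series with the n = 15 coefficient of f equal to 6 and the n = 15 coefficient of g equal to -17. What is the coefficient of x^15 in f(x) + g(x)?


Addition of formal power series is termwise.
The coefficient of x^15 in f + g = 6 + -17
= -11

-11


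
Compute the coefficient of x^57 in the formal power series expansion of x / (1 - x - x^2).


Let f(x) = sum_{k>=0} a_k x^k. Multiplying f(x) * (1 - x - x^2) = x and matching coefficients gives a_0 = 0, a_1 = 1, and a_k = a_{k-1} + a_{k-2} for k >= 2. These are the Fibonacci numbers F_k.
Iterating from F_0 = 0, F_1 = 1:
F_0=0, F_1=1, F_2=1, F_3=2, F_4=3, F_5=5, F_6=8, F_7=13, F_8=21, F_9=34, ...
F_57 = 365435296162.

365435296162


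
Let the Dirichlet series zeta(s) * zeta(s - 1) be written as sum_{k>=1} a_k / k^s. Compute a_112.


Convolution gives a_k = sum_{d | k} d * 1 = sum_{d | k} d = sigma(k), the sum of positive divisors of k.
For k = 112, the divisors are 1, 2, 4, 7, 8, 14, 16, 28, 56, 112, so
sigma(112) = 1 + 2 + 4 + 7 + 8 + 14 + 16 + 28 + 56 + 112 = 248.

248


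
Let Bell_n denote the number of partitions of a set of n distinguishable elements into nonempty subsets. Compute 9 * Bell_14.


Bell_14 can be computed from the Bell triangle or from Dobinski's identity Bell_n = (1/e) * sum_{k>=0} k^n / k!.
Computing Bell_14 = 190899322.
Then 9 * 190899322 = 1718093898.

1718093898


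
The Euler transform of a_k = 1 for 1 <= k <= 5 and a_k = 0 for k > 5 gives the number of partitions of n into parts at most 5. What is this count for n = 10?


Partitions of 10 into parts at most 5:
Using generating function (1-x)^(-1)(1-x^2)^(-1)...(1-x^5)^(-1),
the coefficient of x^10 = 30

30


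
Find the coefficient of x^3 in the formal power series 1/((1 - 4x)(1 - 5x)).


By partial fractions or Cauchy convolution:
The coefficient equals sum_{k=0}^{3} 4^k * 5^(3-k).
= 369

369


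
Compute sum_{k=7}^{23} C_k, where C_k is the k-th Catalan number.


C_7 through C_23: 429, 1430, 4862, 16796, 58786, 208012, 742900, 2674440, 9694845, 35357670, 129644790, 477638700, 1767263190, 6564120420, 24466267020, 91482563640, 343059613650
Sum = 429 + 1430 + 4862 + 16796 + 58786 + 208012 + 742900 + 2674440 + 9694845 + 35357670 + 129644790 + 477638700 + 1767263190 + 6564120420 + 24466267020 + 91482563640 + 343059613650
= 467995871580

467995871580


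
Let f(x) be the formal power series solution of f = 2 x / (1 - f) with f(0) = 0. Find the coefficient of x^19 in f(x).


Apply Lagrange inversion: f = 2 x * phi(f) with phi(t) = 1/(1 - t), so
[x^n] f = 2^n * (1/n) [t^(n-1)] phi(t)^n = 2^n * (1/n) [t^(n-1)] (1 - t)^(-n) = 2^n * (1/n) C(2n - 2, n - 1) = 2^n * C_{n-1}.
For n = 19: C_18 = C(36, 18) / 19 = 9075135300/19 = 477638700.
With the 2^19 = 524288 factor, the coefficient is 524288 * 477638700 = 250420238745600.

250420238745600


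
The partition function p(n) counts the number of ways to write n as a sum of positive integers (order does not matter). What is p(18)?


Using the generating function prod_{k>=1} 1/(1-x^k), we compute p(18).
By dynamic programming over parts 1 through 18:
p(18) = 385

385


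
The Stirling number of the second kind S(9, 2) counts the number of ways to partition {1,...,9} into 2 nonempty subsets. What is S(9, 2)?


Using the explicit formula S(n,k) = (1/k!) sum_{j=0}^{k} (-1)^(k-j) C(k,j) j^n:
S(9, 2) = 255
Equivalently, S(n,k) is n! times the coefficient of x^n in the EGF (e^x - 1)^k / k!.

255


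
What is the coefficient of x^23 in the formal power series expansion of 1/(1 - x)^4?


The negative binomial / multiset identity is
1/(1 - x)^r = sum_{k>=0} C(k + r - 1, r - 1) x^k.
Here r = 4 and k = 23, so the coefficient is
C(23 + 3, 3) = C(26, 3)
= 2600

2600


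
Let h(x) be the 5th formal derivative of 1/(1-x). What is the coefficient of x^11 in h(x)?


Differentiating 5 times: d^5/dx^5 [1/(1-x)] = 5!/(1-x)^6.
The expansion 1/(1-x)^6 = sum_{k>=0} C(k+5, 5) x^k, so the coefficient of x^n in 5!/(1-x)^6 is 5! * C(n+5, 5).
For n = 11: 120 * C(16, 5) = 120 * 4368 = 524160

524160


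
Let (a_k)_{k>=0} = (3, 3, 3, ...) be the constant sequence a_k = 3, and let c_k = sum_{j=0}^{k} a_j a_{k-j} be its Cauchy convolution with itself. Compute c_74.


Since a_j = 3 for all j >= 0, the convolution sum becomes
c_k = sum_{j=0}^{k} 3 * 3 = 9 * (k + 1).
Equivalently, the generating function of (a_k) is 3/(1 - x) and its square is 9/(1 - x)^2 = sum_{k>=0} 9(k + 1) x^k.
For k = 74: 9 * 75 = 675.

675


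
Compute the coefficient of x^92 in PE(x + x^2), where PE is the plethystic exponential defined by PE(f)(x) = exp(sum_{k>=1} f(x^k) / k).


With f(x) = x + x^2, the exponent is sum_{k>=1} (x^k + x^(2k)) / k = -ln(1 - x) - ln(1 - x^2). Exponentiating:
PE(x + x^2) = 1 / ((1 - x)(1 - x^2)).
This is the generating function for partitions of n into parts of size 1 or 2. The number of 2's can be any j in 0..46, and the rest are 1's, so
[x^92] = floor(92/2) + 1 = 47.

47


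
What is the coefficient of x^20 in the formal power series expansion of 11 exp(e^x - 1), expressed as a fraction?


exp(e^x - 1) is the exponential generating function for the Bell numbers Bell_k: exp(e^x - 1) = sum_{k>=0} Bell_k x^k / k!.
So the coefficient of x^20 in 11 exp(e^x - 1) is 11 Bell_20 / 20!.
Computing: Bell_20 = 51724158235372 and 20! = 2432902008176640000, giving
11 * 51724158235372/2432902008176640000 = 263898766507/1128433213440000.

263898766507/1128433213440000


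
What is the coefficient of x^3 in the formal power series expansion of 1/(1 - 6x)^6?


The general identity 1/(1 - c x)^r = sum_{k>=0} c^k C(k + r - 1, r - 1) x^k follows by substituting y = c x into 1/(1 - y)^r = sum_{k>=0} C(k + r - 1, r - 1) y^k.
For c = 6, r = 6, k = 3:
6^3 * C(8, 5) = 216 * 56 = 12096.

12096


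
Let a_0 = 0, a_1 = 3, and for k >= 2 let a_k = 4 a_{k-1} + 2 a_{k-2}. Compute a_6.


Iterating the recurrence forward:
a_0 = 0
a_1 = 3
a_2 = 4*3 + 2*0 = 12
a_3 = 4*12 + 2*3 = 54
a_4 = 4*54 + 2*12 = 240
a_5 = 4*240 + 2*54 = 1068
a_6 = 4*1068 + 2*240 = 4752
So a_6 = 4752.

4752


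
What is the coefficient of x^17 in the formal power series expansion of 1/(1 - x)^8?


The negative binomial / multiset identity is
1/(1 - x)^r = sum_{k>=0} C(k + r - 1, r - 1) x^k.
Here r = 8 and k = 17, so the coefficient is
C(17 + 7, 7) = C(24, 7)
= 346104

346104


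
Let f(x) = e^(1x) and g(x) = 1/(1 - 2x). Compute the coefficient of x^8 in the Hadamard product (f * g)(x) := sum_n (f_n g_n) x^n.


Expanding: f_k = 1^k/k! (from e^(1x)) and g_k = 2^k (from 1/(1 - 2x)). So the Hadamard coefficient (f * g)_k = 1^k 2^k / k! = (2)^k / k!.
For k = 8: 2^8/8! = 256/40320 = 2/315.

2/315


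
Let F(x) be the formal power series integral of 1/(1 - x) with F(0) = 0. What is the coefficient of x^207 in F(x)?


1/(1 - x) = sum_{k>=0} x^k. Integrating termwise and using F(0) = 0 gives
F(x) = sum_{k>=0} x^(k+1) / (k+1) = sum_{m>=1} x^m / m = -ln(1 - x).
So the coefficient of x^207 is 1/207 = 1/207.

1/207


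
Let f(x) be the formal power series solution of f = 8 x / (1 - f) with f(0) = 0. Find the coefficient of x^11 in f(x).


Apply Lagrange inversion: f = 8 x * phi(f) with phi(t) = 1/(1 - t), so
[x^n] f = 8^n * (1/n) [t^(n-1)] phi(t)^n = 8^n * (1/n) [t^(n-1)] (1 - t)^(-n) = 8^n * (1/n) C(2n - 2, n - 1) = 8^n * C_{n-1}.
For n = 11: C_10 = C(20, 10) / 11 = 184756/11 = 16796.
With the 8^11 = 8589934592 factor, the coefficient is 8589934592 * 16796 = 144276541407232.

144276541407232


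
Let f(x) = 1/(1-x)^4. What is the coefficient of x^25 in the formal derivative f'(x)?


Differentiate: d/dx [ 1/(1-x)^r ] = r / (1-x)^(r+1).
Here r = 4, so f'(x) = 4 / (1-x)^5.
The expansion of 1/(1-x)^(r+1) has coefficient of x^n equal to C(n+r, r).
So the coefficient of x^25 in f'(x) is
4 * C(29, 4) = 4 * 23751 = 95004

95004


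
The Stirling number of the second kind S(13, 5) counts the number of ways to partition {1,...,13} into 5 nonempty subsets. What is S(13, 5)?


Using the explicit formula S(n,k) = (1/k!) sum_{j=0}^{k} (-1)^(k-j) C(k,j) j^n:
S(13, 5) = 7508501
Equivalently, S(n,k) is n! times the coefficient of x^n in the EGF (e^x - 1)^k / k!.

7508501


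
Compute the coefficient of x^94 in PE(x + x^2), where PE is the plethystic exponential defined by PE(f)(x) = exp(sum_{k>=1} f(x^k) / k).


With f(x) = x + x^2, the exponent is sum_{k>=1} (x^k + x^(2k)) / k = -ln(1 - x) - ln(1 - x^2). Exponentiating:
PE(x + x^2) = 1 / ((1 - x)(1 - x^2)).
This is the generating function for partitions of n into parts of size 1 or 2. The number of 2's can be any j in 0..47, and the rest are 1's, so
[x^94] = floor(94/2) + 1 = 48.

48


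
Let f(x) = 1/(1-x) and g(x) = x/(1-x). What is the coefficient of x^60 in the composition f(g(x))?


First simplify the composition: f(g(x)) = 1/(1 - x/(1-x)) = (1-x)/((1-x) - x) = (1-x)/(1-2x).
Now extract the coefficient. Write (1-x)/(1-2x) = 1/(1-2x) - x/(1-2x).
The coefficient of x^n in 1/(1-2x) is 2^n, and in x/(1-2x) is 2^(n-1) (for n >= 1).
So the coefficient of x^60 is 2^60 - 2^59 = 1152921504606846976 - 576460752303423488 = 576460752303423488.

576460752303423488


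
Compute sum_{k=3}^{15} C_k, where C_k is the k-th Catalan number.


C_3 through C_15: 5, 14, 42, 132, 429, 1430, 4862, 16796, 58786, 208012, 742900, 2674440, 9694845
Sum = 5 + 14 + 42 + 132 + 429 + 1430 + 4862 + 16796 + 58786 + 208012 + 742900 + 2674440 + 9694845
= 13402693

13402693


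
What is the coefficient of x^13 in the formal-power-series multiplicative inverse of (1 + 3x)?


The inverse is 1/(1 + 3x). Apply the geometric identity 1/(1 - y) = sum_{k>=0} y^k with y = -3x:
1/(1 + 3x) = sum_{k>=0} (-3)^k x^k.
So the coefficient of x^13 is (-3)^13 = -1594323.

-1594323


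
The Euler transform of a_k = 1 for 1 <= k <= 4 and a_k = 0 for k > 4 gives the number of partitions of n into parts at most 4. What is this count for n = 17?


Partitions of 17 into parts at most 4:
Using generating function (1-x)^(-1)(1-x^2)^(-1)...(1-x^4)^(-1),
the coefficient of x^17 = 72

72


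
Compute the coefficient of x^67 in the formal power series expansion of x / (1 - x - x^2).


Let f(x) = sum_{k>=0} a_k x^k. Multiplying f(x) * (1 - x - x^2) = x and matching coefficients gives a_0 = 0, a_1 = 1, and a_k = a_{k-1} + a_{k-2} for k >= 2. These are the Fibonacci numbers F_k.
Iterating from F_0 = 0, F_1 = 1:
F_0=0, F_1=1, F_2=1, F_3=2, F_4=3, F_5=5, F_6=8, F_7=13, F_8=21, F_9=34, ...
F_67 = 44945570212853.

44945570212853


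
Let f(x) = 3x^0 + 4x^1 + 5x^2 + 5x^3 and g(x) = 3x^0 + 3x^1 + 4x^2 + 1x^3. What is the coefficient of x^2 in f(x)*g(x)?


Cauchy product at x^2:
3*4 + 4*3 + 5*3
= 39

39


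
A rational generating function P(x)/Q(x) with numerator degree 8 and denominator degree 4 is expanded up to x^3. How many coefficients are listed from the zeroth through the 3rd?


Expanding up to x^3 gives the coefficients for x^0, x^1, ..., x^3.
That is 3 + 1 = 4 coefficients in total.

4


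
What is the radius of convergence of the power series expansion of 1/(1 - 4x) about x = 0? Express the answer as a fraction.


Expanding 1/(1 - 4x) = sum_{k>=0} 4^k x^k, the series converges when |4x| < 1, i.e., |x| < 1/4.
So the radius of convergence is 1/4 = 1/4.

1/4


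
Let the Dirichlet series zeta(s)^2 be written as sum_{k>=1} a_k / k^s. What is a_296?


The Dirichlet convolution of the constant function 1 with itself gives (1 * 1)(k) = sum_{d | k} 1 = d(k), the number of positive divisors of k.
Since zeta(s) = sum_{k>=1} 1/k^s, we have zeta(s)^2 = sum_{k>=1} d(k)/k^s, so a_k = d(k).
For k = 296: the divisors are 1, 2, 4, 8, 37, 74, 148, 296.
Count = 8.

8


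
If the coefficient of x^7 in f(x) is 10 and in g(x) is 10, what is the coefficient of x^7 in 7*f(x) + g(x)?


Scalar multiplication scales coefficients: 7 * 10 = 70.
Then add the g coefficient: 70 + 10
= 80

80


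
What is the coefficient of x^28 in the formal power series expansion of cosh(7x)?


The Maclaurin series is cosh(t) = sum_{m>=0} t^(2m) / (2m)!, so substituting t = 7x, only even powers of x are nonzero, with coefficient of x^(2m) equal to 7^(2m) / (2m)!.
For x^28 the coefficient is 7^28/28! = 459986536544739960976801/304888344611713860501504000000 = 191581231380566414401/126983900296423931904000000.

191581231380566414401/126983900296423931904000000


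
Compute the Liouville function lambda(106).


The Liouville function is lambda(k) = (-1)^Omega(k), where Omega(k) counts the prime factors of k with multiplicity.
Factoring: 106 = 2 * 53, so Omega(106) = 2.
lambda(106) = (-1)^2 = 1.

1


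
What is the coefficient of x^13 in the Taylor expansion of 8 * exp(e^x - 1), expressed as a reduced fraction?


exp(e^x - 1) = sum_{k>=0} Bell_k x^k / k!, where Bell_k is the k-th Bell number.
So the coefficient of x^13 is 8 * Bell_13 / 13!.
Computing: Bell_13 = 27644437 and 13! = 6227020800, giving
8 * 27644437/6227020800 = 27644437/778377600.

27644437/778377600


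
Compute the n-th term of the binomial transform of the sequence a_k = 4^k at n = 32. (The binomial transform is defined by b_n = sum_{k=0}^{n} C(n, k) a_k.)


With a_k = 4^k, b_n = sum_{k=0}^{n} C(n, k) 4^k = (1 + 4)^n by the binomial theorem.
For n = 32: (1 + 4)^32 = 5^32 = 23283064365386962890625.

23283064365386962890625


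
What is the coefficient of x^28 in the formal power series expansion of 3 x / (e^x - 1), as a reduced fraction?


The exponential generating function for Bernoulli numbers is
x / (e^x - 1) = sum_{k>=0} B_k x^k / k!.
So the coefficient of x^28 in 3 x / (e^x - 1) is 3 B_28 / 28!.
Computing: B_28 = -23749461029/870, 28! = 304888344611713860501504000000, giving
3 * -23749461029/870 / 304888344611713860501504000000 = -3392780147/12631088562485288506490880000000.

-3392780147/12631088562485288506490880000000


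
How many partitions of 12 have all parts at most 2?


Using the generating function (1-x)^(-1)(1-x^2)^(-1),
the coefficient of x^12 counts these restricted partitions.
Result = 7

7


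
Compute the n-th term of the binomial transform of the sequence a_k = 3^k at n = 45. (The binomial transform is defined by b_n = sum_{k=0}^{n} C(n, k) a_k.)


With a_k = 3^k, b_n = sum_{k=0}^{n} C(n, k) 3^k = (1 + 3)^n by the binomial theorem.
For n = 45: (1 + 3)^45 = 4^45 = 1237940039285380274899124224.

1237940039285380274899124224


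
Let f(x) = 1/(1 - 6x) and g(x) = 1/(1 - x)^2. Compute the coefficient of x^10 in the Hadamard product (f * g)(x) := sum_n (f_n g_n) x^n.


f has coefficients f_k = 6^k. For g = 1/(1 - x)^2 the coefficient is g_k = C(k + 1, 1) = k + 1. The Hadamard coefficient is (f * g)_k = 6^k * (k + 1).
For k = 10: 6^10 * 11 = 60466176 * 11 = 665127936.

665127936


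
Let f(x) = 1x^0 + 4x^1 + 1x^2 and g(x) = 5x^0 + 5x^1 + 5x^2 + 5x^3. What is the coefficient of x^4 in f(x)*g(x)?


Cauchy product at x^4:
4*5 + 1*5
= 25

25


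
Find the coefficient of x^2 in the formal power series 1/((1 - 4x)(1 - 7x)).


By partial fractions or Cauchy convolution:
The coefficient equals sum_{k=0}^{2} 4^k * 7^(2-k).
= 93

93


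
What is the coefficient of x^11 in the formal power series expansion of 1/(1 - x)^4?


The negative binomial / multiset identity is
1/(1 - x)^r = sum_{k>=0} C(k + r - 1, r - 1) x^k.
Here r = 4 and k = 11, so the coefficient is
C(11 + 3, 3) = C(14, 3)
= 364

364


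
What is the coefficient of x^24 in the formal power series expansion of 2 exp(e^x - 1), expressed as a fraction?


exp(e^x - 1) is the exponential generating function for the Bell numbers Bell_k: exp(e^x - 1) = sum_{k>=0} Bell_k x^k / k!.
So the coefficient of x^24 in 2 exp(e^x - 1) is 2 Bell_24 / 24!.
Computing: Bell_24 = 445958869294805289 and 24! = 620448401733239439360000, giving
2 * 445958869294805289/620448401733239439360000 = 148652956431601763/103408066955539906560000.

148652956431601763/103408066955539906560000


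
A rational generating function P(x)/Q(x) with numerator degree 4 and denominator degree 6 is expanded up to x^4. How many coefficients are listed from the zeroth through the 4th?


Expanding up to x^4 gives the coefficients for x^0, x^1, ..., x^4.
That is 4 + 1 = 5 coefficients in total.

5


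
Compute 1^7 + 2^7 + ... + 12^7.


This power sum has a closed form given by Faulhaber's formula
sum_{k=1}^{m} k^p = (1 / (p + 1)) * sum_{j=0}^{p} C(p + 1, j) B_j m^(p + 1 - j),
but for small m direct computation is fastest:
1 + 128 + 2187 + 16384 + 78125 + 279936 + 823543 + 2097152 + 4782969 + 10000000 + 19487171 + 35831808 = 73399404.

73399404


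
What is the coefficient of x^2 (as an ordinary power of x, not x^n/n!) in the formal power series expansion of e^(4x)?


The exponential series is e^y = sum_{k>=0} y^k / k!. Substituting y = 4x gives
e^(4x) = sum_{k>=0} 4^k x^k / k!.
So the coefficient of x^n is a^n/n! with a = 4, n = 2:
4^2 / 2! = 16/2 = 8

8


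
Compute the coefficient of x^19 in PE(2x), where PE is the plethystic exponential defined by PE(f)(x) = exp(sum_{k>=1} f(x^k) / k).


With f(x) = 2x, the exponent is sum_{k>=1} 2 x^k / k = 2 * (-ln(1 - x)). Exponentiating:
PE(2x) = exp(-2 ln(1 - x)) = 1/(1 - x)^2.
By the negative binomial expansion, [x^n] 1/(1 - x)^2 = C(n + 1, 1).
For n = 19: C(20, 1) = 20.

20


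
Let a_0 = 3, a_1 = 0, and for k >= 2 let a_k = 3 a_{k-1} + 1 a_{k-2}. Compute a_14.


Iterating the recurrence forward:
a_0 = 3
a_1 = 0
a_2 = 3*0 + 1*3 = 3
a_3 = 3*3 + 1*0 = 9
a_4 = 3*9 + 1*3 = 30
a_5 = 3*30 + 1*9 = 99
a_6 = 3*99 + 1*30 = 327
a_7 = 3*327 + 1*99 = 1080
a_8 = 3*1080 + 1*327 = 3567
a_9 = 3*3567 + 1*1080 = 11781
a_10 = 3*11781 + 1*3567 = 38910
a_11 = 3*38910 + 1*11781 = 128511
a_12 = 3*128511 + 1*38910 = 424443
a_13 = 3*424443 + 1*128511 = 1401840
a_14 = 3*1401840 + 1*424443 = 4629963
So a_14 = 4629963.

4629963


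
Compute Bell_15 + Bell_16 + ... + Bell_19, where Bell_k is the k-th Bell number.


Recall Bell_k counts set partitions of a k-set (with Bell_0 = 1 by convention).
Bell_15 through Bell_19: 1382958545, 10480142147, 82864869804, 682076806159, 5832742205057
Sum = 1382958545 + 10480142147 + 82864869804 + 682076806159 + 5832742205057 = 6609546981712.

6609546981712


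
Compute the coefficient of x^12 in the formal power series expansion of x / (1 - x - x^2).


Let f(x) = sum_{k>=0} a_k x^k. Multiplying f(x) * (1 - x - x^2) = x and matching coefficients gives a_0 = 0, a_1 = 1, and a_k = a_{k-1} + a_{k-2} for k >= 2. These are the Fibonacci numbers F_k.
Iterating from F_0 = 0, F_1 = 1:
F_0=0, F_1=1, F_2=1, F_3=2, F_4=3, F_5=5, F_6=8, F_7=13, F_8=21, F_9=34, ...
F_12 = 144.

144


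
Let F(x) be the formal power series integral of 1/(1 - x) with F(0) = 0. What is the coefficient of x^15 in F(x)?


1/(1 - x) = sum_{k>=0} x^k. Integrating termwise and using F(0) = 0 gives
F(x) = sum_{k>=0} x^(k+1) / (k+1) = sum_{m>=1} x^m / m = -ln(1 - x).
So the coefficient of x^15 is 1/15 = 1/15.

1/15
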